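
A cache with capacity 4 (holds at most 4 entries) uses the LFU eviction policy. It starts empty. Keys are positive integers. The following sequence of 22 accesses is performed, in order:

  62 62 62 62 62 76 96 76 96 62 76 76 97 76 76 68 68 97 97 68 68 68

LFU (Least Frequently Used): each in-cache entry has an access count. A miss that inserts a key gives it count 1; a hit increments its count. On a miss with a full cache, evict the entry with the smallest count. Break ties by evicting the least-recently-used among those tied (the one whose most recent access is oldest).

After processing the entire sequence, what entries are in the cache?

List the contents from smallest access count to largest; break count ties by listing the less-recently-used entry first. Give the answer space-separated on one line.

LFU simulation (capacity=4):
  1. access 62: MISS. Cache: [62(c=1)]
  2. access 62: HIT, count now 2. Cache: [62(c=2)]
  3. access 62: HIT, count now 3. Cache: [62(c=3)]
  4. access 62: HIT, count now 4. Cache: [62(c=4)]
  5. access 62: HIT, count now 5. Cache: [62(c=5)]
  6. access 76: MISS. Cache: [76(c=1) 62(c=5)]
  7. access 96: MISS. Cache: [76(c=1) 96(c=1) 62(c=5)]
  8. access 76: HIT, count now 2. Cache: [96(c=1) 76(c=2) 62(c=5)]
  9. access 96: HIT, count now 2. Cache: [76(c=2) 96(c=2) 62(c=5)]
  10. access 62: HIT, count now 6. Cache: [76(c=2) 96(c=2) 62(c=6)]
  11. access 76: HIT, count now 3. Cache: [96(c=2) 76(c=3) 62(c=6)]
  12. access 76: HIT, count now 4. Cache: [96(c=2) 76(c=4) 62(c=6)]
  13. access 97: MISS. Cache: [97(c=1) 96(c=2) 76(c=4) 62(c=6)]
  14. access 76: HIT, count now 5. Cache: [97(c=1) 96(c=2) 76(c=5) 62(c=6)]
  15. access 76: HIT, count now 6. Cache: [97(c=1) 96(c=2) 62(c=6) 76(c=6)]
  16. access 68: MISS, evict 97(c=1). Cache: [68(c=1) 96(c=2) 62(c=6) 76(c=6)]
  17. access 68: HIT, count now 2. Cache: [96(c=2) 68(c=2) 62(c=6) 76(c=6)]
  18. access 97: MISS, evict 96(c=2). Cache: [97(c=1) 68(c=2) 62(c=6) 76(c=6)]
  19. access 97: HIT, count now 2. Cache: [68(c=2) 97(c=2) 62(c=6) 76(c=6)]
  20. access 68: HIT, count now 3. Cache: [97(c=2) 68(c=3) 62(c=6) 76(c=6)]
  21. access 68: HIT, count now 4. Cache: [97(c=2) 68(c=4) 62(c=6) 76(c=6)]
  22. access 68: HIT, count now 5. Cache: [97(c=2) 68(c=5) 62(c=6) 76(c=6)]
Total: 16 hits, 6 misses, 2 evictions

Answer: 97 68 62 76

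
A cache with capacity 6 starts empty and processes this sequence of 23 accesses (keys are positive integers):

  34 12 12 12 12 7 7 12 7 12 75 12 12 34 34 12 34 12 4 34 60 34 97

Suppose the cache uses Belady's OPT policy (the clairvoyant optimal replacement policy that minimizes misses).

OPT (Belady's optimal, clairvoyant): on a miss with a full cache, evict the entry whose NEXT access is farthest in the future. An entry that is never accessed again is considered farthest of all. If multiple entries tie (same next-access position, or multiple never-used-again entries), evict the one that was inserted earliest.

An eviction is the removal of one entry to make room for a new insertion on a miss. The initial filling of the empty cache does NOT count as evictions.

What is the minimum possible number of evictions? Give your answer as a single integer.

OPT (Belady) simulation (capacity=6):
  1. access 34: MISS. Cache: [34]
  2. access 12: MISS. Cache: [34 12]
  3. access 12: HIT. Next use of 12: step 4. Cache: [34 12]
  4. access 12: HIT. Next use of 12: step 5. Cache: [34 12]
  5. access 12: HIT. Next use of 12: step 8. Cache: [34 12]
  6. access 7: MISS. Cache: [34 12 7]
  7. access 7: HIT. Next use of 7: step 9. Cache: [34 12 7]
  8. access 12: HIT. Next use of 12: step 10. Cache: [34 12 7]
  9. access 7: HIT. Next use of 7: never. Cache: [34 12 7]
  10. access 12: HIT. Next use of 12: step 12. Cache: [34 12 7]
  11. access 75: MISS. Cache: [34 12 7 75]
  12. access 12: HIT. Next use of 12: step 13. Cache: [34 12 7 75]
  13. access 12: HIT. Next use of 12: step 16. Cache: [34 12 7 75]
  14. access 34: HIT. Next use of 34: step 15. Cache: [34 12 7 75]
  15. access 34: HIT. Next use of 34: step 17. Cache: [34 12 7 75]
  16. access 12: HIT. Next use of 12: step 18. Cache: [34 12 7 75]
  17. access 34: HIT. Next use of 34: step 20. Cache: [34 12 7 75]
  18. access 12: HIT. Next use of 12: never. Cache: [34 12 7 75]
  19. access 4: MISS. Cache: [34 12 7 75 4]
  20. access 34: HIT. Next use of 34: step 22. Cache: [34 12 7 75 4]
  21. access 60: MISS. Cache: [34 12 7 75 4 60]
  22. access 34: HIT. Next use of 34: never. Cache: [34 12 7 75 4 60]
  23. access 97: MISS, evict 34 (next use: never). Cache: [12 7 75 4 60 97]
Total: 16 hits, 7 misses, 1 evictions

Answer: 1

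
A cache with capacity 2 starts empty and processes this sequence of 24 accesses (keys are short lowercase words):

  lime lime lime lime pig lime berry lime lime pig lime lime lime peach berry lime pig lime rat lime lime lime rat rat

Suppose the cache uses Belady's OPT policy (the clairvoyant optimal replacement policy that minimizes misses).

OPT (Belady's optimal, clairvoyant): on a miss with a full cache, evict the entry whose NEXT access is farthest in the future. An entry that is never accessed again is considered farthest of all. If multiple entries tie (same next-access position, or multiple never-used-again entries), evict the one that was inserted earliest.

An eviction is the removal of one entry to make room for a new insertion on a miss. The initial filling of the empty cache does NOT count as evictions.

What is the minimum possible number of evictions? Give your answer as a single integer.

OPT (Belady) simulation (capacity=2):
  1. access lime: MISS. Cache: [lime]
  2. access lime: HIT. Next use of lime: step 3. Cache: [lime]
  3. access lime: HIT. Next use of lime: step 4. Cache: [lime]
  4. access lime: HIT. Next use of lime: step 6. Cache: [lime]
  5. access pig: MISS. Cache: [lime pig]
  6. access lime: HIT. Next use of lime: step 8. Cache: [lime pig]
  7. access berry: MISS, evict pig (next use: step 10). Cache: [lime berry]
  8. access lime: HIT. Next use of lime: step 9. Cache: [lime berry]
  9. access lime: HIT. Next use of lime: step 11. Cache: [lime berry]
  10. access pig: MISS, evict berry (next use: step 15). Cache: [lime pig]
  11. access lime: HIT. Next use of lime: step 12. Cache: [lime pig]
  12. access lime: HIT. Next use of lime: step 13. Cache: [lime pig]
  13. access lime: HIT. Next use of lime: step 16. Cache: [lime pig]
  14. access peach: MISS, evict pig (next use: step 17). Cache: [lime peach]
  15. access berry: MISS, evict peach (next use: never). Cache: [lime berry]
  16. access lime: HIT. Next use of lime: step 18. Cache: [lime berry]
  17. access pig: MISS, evict berry (next use: never). Cache: [lime pig]
  18. access lime: HIT. Next use of lime: step 20. Cache: [lime pig]
  19. access rat: MISS, evict pig (next use: never). Cache: [lime rat]
  20. access lime: HIT. Next use of lime: step 21. Cache: [lime rat]
  21. access lime: HIT. Next use of lime: step 22. Cache: [lime rat]
  22. access lime: HIT. Next use of lime: never. Cache: [lime rat]
  23. access rat: HIT. Next use of rat: step 24. Cache: [lime rat]
  24. access rat: HIT. Next use of rat: never. Cache: [lime rat]
Total: 16 hits, 8 misses, 6 evictions

Answer: 6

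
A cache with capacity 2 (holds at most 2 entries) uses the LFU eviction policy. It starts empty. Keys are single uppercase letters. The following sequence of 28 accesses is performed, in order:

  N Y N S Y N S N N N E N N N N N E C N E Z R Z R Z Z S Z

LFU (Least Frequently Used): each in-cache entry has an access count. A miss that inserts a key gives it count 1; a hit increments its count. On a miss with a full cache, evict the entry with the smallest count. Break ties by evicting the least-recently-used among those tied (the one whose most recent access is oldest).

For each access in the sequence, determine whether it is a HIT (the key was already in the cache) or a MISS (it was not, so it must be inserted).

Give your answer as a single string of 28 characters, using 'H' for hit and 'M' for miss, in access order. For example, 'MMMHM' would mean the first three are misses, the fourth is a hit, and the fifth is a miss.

LFU simulation (capacity=2):
  1. access N: MISS. Cache: [N(c=1)]
  2. access Y: MISS. Cache: [N(c=1) Y(c=1)]
  3. access N: HIT, count now 2. Cache: [Y(c=1) N(c=2)]
  4. access S: MISS, evict Y(c=1). Cache: [S(c=1) N(c=2)]
  5. access Y: MISS, evict S(c=1). Cache: [Y(c=1) N(c=2)]
  6. access N: HIT, count now 3. Cache: [Y(c=1) N(c=3)]
  7. access S: MISS, evict Y(c=1). Cache: [S(c=1) N(c=3)]
  8. access N: HIT, count now 4. Cache: [S(c=1) N(c=4)]
  9. access N: HIT, count now 5. Cache: [S(c=1) N(c=5)]
  10. access N: HIT, count now 6. Cache: [S(c=1) N(c=6)]
  11. access E: MISS, evict S(c=1). Cache: [E(c=1) N(c=6)]
  12. access N: HIT, count now 7. Cache: [E(c=1) N(c=7)]
  13. access N: HIT, count now 8. Cache: [E(c=1) N(c=8)]
  14. access N: HIT, count now 9. Cache: [E(c=1) N(c=9)]
  15. access N: HIT, count now 10. Cache: [E(c=1) N(c=10)]
  16. access N: HIT, count now 11. Cache: [E(c=1) N(c=11)]
  17. access E: HIT, count now 2. Cache: [E(c=2) N(c=11)]
  18. access C: MISS, evict E(c=2). Cache: [C(c=1) N(c=11)]
  19. access N: HIT, count now 12. Cache: [C(c=1) N(c=12)]
  20. access E: MISS, evict C(c=1). Cache: [E(c=1) N(c=12)]
  21. access Z: MISS, evict E(c=1). Cache: [Z(c=1) N(c=12)]
  22. access R: MISS, evict Z(c=1). Cache: [R(c=1) N(c=12)]
  23. access Z: MISS, evict R(c=1). Cache: [Z(c=1) N(c=12)]
  24. access R: MISS, evict Z(c=1). Cache: [R(c=1) N(c=12)]
  25. access Z: MISS, evict R(c=1). Cache: [Z(c=1) N(c=12)]
  26. access Z: HIT, count now 2. Cache: [Z(c=2) N(c=12)]
  27. access S: MISS, evict Z(c=2). Cache: [S(c=1) N(c=12)]
  28. access Z: MISS, evict S(c=1). Cache: [Z(c=1) N(c=12)]
Total: 13 hits, 15 misses, 13 evictions

Answer: MMHMMHMHHHMHHHHHHMHMMMMMMHMM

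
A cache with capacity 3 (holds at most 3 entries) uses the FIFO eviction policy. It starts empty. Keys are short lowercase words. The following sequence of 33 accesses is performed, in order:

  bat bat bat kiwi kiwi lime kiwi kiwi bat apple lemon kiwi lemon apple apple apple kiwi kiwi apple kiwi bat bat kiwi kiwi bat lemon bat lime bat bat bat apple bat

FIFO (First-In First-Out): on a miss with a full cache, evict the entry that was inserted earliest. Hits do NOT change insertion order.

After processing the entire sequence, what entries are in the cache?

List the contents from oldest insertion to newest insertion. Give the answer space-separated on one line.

Answer: bat lime apple

Derivation:
FIFO simulation (capacity=3):
  1. access bat: MISS. Cache (old->new): [bat]
  2. access bat: HIT. Cache (old->new): [bat]
  3. access bat: HIT. Cache (old->new): [bat]
  4. access kiwi: MISS. Cache (old->new): [bat kiwi]
  5. access kiwi: HIT. Cache (old->new): [bat kiwi]
  6. access lime: MISS. Cache (old->new): [bat kiwi lime]
  7. access kiwi: HIT. Cache (old->new): [bat kiwi lime]
  8. access kiwi: HIT. Cache (old->new): [bat kiwi lime]
  9. access bat: HIT. Cache (old->new): [bat kiwi lime]
  10. access apple: MISS, evict bat. Cache (old->new): [kiwi lime apple]
  11. access lemon: MISS, evict kiwi. Cache (old->new): [lime apple lemon]
  12. access kiwi: MISS, evict lime. Cache (old->new): [apple lemon kiwi]
  13. access lemon: HIT. Cache (old->new): [apple lemon kiwi]
  14. access apple: HIT. Cache (old->new): [apple lemon kiwi]
  15. access apple: HIT. Cache (old->new): [apple lemon kiwi]
  16. access apple: HIT. Cache (old->new): [apple lemon kiwi]
  17. access kiwi: HIT. Cache (old->new): [apple lemon kiwi]
  18. access kiwi: HIT. Cache (old->new): [apple lemon kiwi]
  19. access apple: HIT. Cache (old->new): [apple lemon kiwi]
  20. access kiwi: HIT. Cache (old->new): [apple lemon kiwi]
  21. access bat: MISS, evict apple. Cache (old->new): [lemon kiwi bat]
  22. access bat: HIT. Cache (old->new): [lemon kiwi bat]
  23. access kiwi: HIT. Cache (old->new): [lemon kiwi bat]
  24. access kiwi: HIT. Cache (old->new): [lemon kiwi bat]
  25. access bat: HIT. Cache (old->new): [lemon kiwi bat]
  26. access lemon: HIT. Cache (old->new): [lemon kiwi bat]
  27. access bat: HIT. Cache (old->new): [lemon kiwi bat]
  28. access lime: MISS, evict lemon. Cache (old->new): [kiwi bat lime]
  29. access bat: HIT. Cache (old->new): [kiwi bat lime]
  30. access bat: HIT. Cache (old->new): [kiwi bat lime]
  31. access bat: HIT. Cache (old->new): [kiwi bat lime]
  32. access apple: MISS, evict kiwi. Cache (old->new): [bat lime apple]
  33. access bat: HIT. Cache (old->new): [bat lime apple]
Total: 24 hits, 9 misses, 6 evictions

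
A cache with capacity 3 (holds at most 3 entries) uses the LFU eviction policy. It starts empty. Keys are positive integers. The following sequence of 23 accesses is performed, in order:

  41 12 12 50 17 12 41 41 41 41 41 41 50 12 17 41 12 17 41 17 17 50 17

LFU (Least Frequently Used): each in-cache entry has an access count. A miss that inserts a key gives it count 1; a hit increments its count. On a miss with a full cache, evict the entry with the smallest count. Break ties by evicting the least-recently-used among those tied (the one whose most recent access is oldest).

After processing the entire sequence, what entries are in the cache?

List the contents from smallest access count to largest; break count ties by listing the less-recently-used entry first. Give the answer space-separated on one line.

Answer: 17 12 41

Derivation:
LFU simulation (capacity=3):
  1. access 41: MISS. Cache: [41(c=1)]
  2. access 12: MISS. Cache: [41(c=1) 12(c=1)]
  3. access 12: HIT, count now 2. Cache: [41(c=1) 12(c=2)]
  4. access 50: MISS. Cache: [41(c=1) 50(c=1) 12(c=2)]
  5. access 17: MISS, evict 41(c=1). Cache: [50(c=1) 17(c=1) 12(c=2)]
  6. access 12: HIT, count now 3. Cache: [50(c=1) 17(c=1) 12(c=3)]
  7. access 41: MISS, evict 50(c=1). Cache: [17(c=1) 41(c=1) 12(c=3)]
  8. access 41: HIT, count now 2. Cache: [17(c=1) 41(c=2) 12(c=3)]
  9. access 41: HIT, count now 3. Cache: [17(c=1) 12(c=3) 41(c=3)]
  10. access 41: HIT, count now 4. Cache: [17(c=1) 12(c=3) 41(c=4)]
  11. access 41: HIT, count now 5. Cache: [17(c=1) 12(c=3) 41(c=5)]
  12. access 41: HIT, count now 6. Cache: [17(c=1) 12(c=3) 41(c=6)]
  13. access 50: MISS, evict 17(c=1). Cache: [50(c=1) 12(c=3) 41(c=6)]
  14. access 12: HIT, count now 4. Cache: [50(c=1) 12(c=4) 41(c=6)]
  15. access 17: MISS, evict 50(c=1). Cache: [17(c=1) 12(c=4) 41(c=6)]
  16. access 41: HIT, count now 7. Cache: [17(c=1) 12(c=4) 41(c=7)]
  17. access 12: HIT, count now 5. Cache: [17(c=1) 12(c=5) 41(c=7)]
  18. access 17: HIT, count now 2. Cache: [17(c=2) 12(c=5) 41(c=7)]
  19. access 41: HIT, count now 8. Cache: [17(c=2) 12(c=5) 41(c=8)]
  20. access 17: HIT, count now 3. Cache: [17(c=3) 12(c=5) 41(c=8)]
  21. access 17: HIT, count now 4. Cache: [17(c=4) 12(c=5) 41(c=8)]
  22. access 50: MISS, evict 17(c=4). Cache: [50(c=1) 12(c=5) 41(c=8)]
  23. access 17: MISS, evict 50(c=1). Cache: [17(c=1) 12(c=5) 41(c=8)]
Total: 14 hits, 9 misses, 6 evictions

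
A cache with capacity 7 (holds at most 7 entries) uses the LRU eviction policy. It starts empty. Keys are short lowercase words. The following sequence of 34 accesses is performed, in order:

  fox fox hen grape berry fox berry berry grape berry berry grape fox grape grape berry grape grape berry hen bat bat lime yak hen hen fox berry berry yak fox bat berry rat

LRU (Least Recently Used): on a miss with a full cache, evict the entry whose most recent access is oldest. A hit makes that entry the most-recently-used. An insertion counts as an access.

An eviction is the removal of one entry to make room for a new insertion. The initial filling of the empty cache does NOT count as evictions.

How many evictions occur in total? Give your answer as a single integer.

Answer: 1

Derivation:
LRU simulation (capacity=7):
  1. access fox: MISS. Cache (LRU->MRU): [fox]
  2. access fox: HIT. Cache (LRU->MRU): [fox]
  3. access hen: MISS. Cache (LRU->MRU): [fox hen]
  4. access grape: MISS. Cache (LRU->MRU): [fox hen grape]
  5. access berry: MISS. Cache (LRU->MRU): [fox hen grape berry]
  6. access fox: HIT. Cache (LRU->MRU): [hen grape berry fox]
  7. access berry: HIT. Cache (LRU->MRU): [hen grape fox berry]
  8. access berry: HIT. Cache (LRU->MRU): [hen grape fox berry]
  9. access grape: HIT. Cache (LRU->MRU): [hen fox berry grape]
  10. access berry: HIT. Cache (LRU->MRU): [hen fox grape berry]
  11. access berry: HIT. Cache (LRU->MRU): [hen fox grape berry]
  12. access grape: HIT. Cache (LRU->MRU): [hen fox berry grape]
  13. access fox: HIT. Cache (LRU->MRU): [hen berry grape fox]
  14. access grape: HIT. Cache (LRU->MRU): [hen berry fox grape]
  15. access grape: HIT. Cache (LRU->MRU): [hen berry fox grape]
  16. access berry: HIT. Cache (LRU->MRU): [hen fox grape berry]
  17. access grape: HIT. Cache (LRU->MRU): [hen fox berry grape]
  18. access grape: HIT. Cache (LRU->MRU): [hen fox berry grape]
  19. access berry: HIT. Cache (LRU->MRU): [hen fox grape berry]
  20. access hen: HIT. Cache (LRU->MRU): [fox grape berry hen]
  21. access bat: MISS. Cache (LRU->MRU): [fox grape berry hen bat]
  22. access bat: HIT. Cache (LRU->MRU): [fox grape berry hen bat]
  23. access lime: MISS. Cache (LRU->MRU): [fox grape berry hen bat lime]
  24. access yak: MISS. Cache (LRU->MRU): [fox grape berry hen bat lime yak]
  25. access hen: HIT. Cache (LRU->MRU): [fox grape berry bat lime yak hen]
  26. access hen: HIT. Cache (LRU->MRU): [fox grape berry bat lime yak hen]
  27. access fox: HIT. Cache (LRU->MRU): [grape berry bat lime yak hen fox]
  28. access berry: HIT. Cache (LRU->MRU): [grape bat lime yak hen fox berry]
  29. access berry: HIT. Cache (LRU->MRU): [grape bat lime yak hen fox berry]
  30. access yak: HIT. Cache (LRU->MRU): [grape bat lime hen fox berry yak]
  31. access fox: HIT. Cache (LRU->MRU): [grape bat lime hen berry yak fox]
  32. access bat: HIT. Cache (LRU->MRU): [grape lime hen berry yak fox bat]
  33. access berry: HIT. Cache (LRU->MRU): [grape lime hen yak fox bat berry]
  34. access rat: MISS, evict grape. Cache (LRU->MRU): [lime hen yak fox bat berry rat]
Total: 26 hits, 8 misses, 1 evictions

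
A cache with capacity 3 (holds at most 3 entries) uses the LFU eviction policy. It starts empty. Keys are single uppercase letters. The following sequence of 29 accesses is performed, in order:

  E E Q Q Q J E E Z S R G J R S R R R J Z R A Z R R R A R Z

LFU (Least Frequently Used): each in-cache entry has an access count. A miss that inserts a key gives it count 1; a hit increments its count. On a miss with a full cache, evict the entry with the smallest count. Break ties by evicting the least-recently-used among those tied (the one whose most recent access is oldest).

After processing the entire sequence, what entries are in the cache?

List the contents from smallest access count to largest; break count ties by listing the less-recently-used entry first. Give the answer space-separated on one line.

Answer: Z E R

Derivation:
LFU simulation (capacity=3):
  1. access E: MISS. Cache: [E(c=1)]
  2. access E: HIT, count now 2. Cache: [E(c=2)]
  3. access Q: MISS. Cache: [Q(c=1) E(c=2)]
  4. access Q: HIT, count now 2. Cache: [E(c=2) Q(c=2)]
  5. access Q: HIT, count now 3. Cache: [E(c=2) Q(c=3)]
  6. access J: MISS. Cache: [J(c=1) E(c=2) Q(c=3)]
  7. access E: HIT, count now 3. Cache: [J(c=1) Q(c=3) E(c=3)]
  8. access E: HIT, count now 4. Cache: [J(c=1) Q(c=3) E(c=4)]
  9. access Z: MISS, evict J(c=1). Cache: [Z(c=1) Q(c=3) E(c=4)]
  10. access S: MISS, evict Z(c=1). Cache: [S(c=1) Q(c=3) E(c=4)]
  11. access R: MISS, evict S(c=1). Cache: [R(c=1) Q(c=3) E(c=4)]
  12. access G: MISS, evict R(c=1). Cache: [G(c=1) Q(c=3) E(c=4)]
  13. access J: MISS, evict G(c=1). Cache: [J(c=1) Q(c=3) E(c=4)]
  14. access R: MISS, evict J(c=1). Cache: [R(c=1) Q(c=3) E(c=4)]
  15. access S: MISS, evict R(c=1). Cache: [S(c=1) Q(c=3) E(c=4)]
  16. access R: MISS, evict S(c=1). Cache: [R(c=1) Q(c=3) E(c=4)]
  17. access R: HIT, count now 2. Cache: [R(c=2) Q(c=3) E(c=4)]
  18. access R: HIT, count now 3. Cache: [Q(c=3) R(c=3) E(c=4)]
  19. access J: MISS, evict Q(c=3). Cache: [J(c=1) R(c=3) E(c=4)]
  20. access Z: MISS, evict J(c=1). Cache: [Z(c=1) R(c=3) E(c=4)]
  21. access R: HIT, count now 4. Cache: [Z(c=1) E(c=4) R(c=4)]
  22. access A: MISS, evict Z(c=1). Cache: [A(c=1) E(c=4) R(c=4)]
  23. access Z: MISS, evict A(c=1). Cache: [Z(c=1) E(c=4) R(c=4)]
  24. access R: HIT, count now 5. Cache: [Z(c=1) E(c=4) R(c=5)]
  25. access R: HIT, count now 6. Cache: [Z(c=1) E(c=4) R(c=6)]
  26. access R: HIT, count now 7. Cache: [Z(c=1) E(c=4) R(c=7)]
  27. access A: MISS, evict Z(c=1). Cache: [A(c=1) E(c=4) R(c=7)]
  28. access R: HIT, count now 8. Cache: [A(c=1) E(c=4) R(c=8)]
  29. access Z: MISS, evict A(c=1). Cache: [Z(c=1) E(c=4) R(c=8)]
Total: 12 hits, 17 misses, 14 evictions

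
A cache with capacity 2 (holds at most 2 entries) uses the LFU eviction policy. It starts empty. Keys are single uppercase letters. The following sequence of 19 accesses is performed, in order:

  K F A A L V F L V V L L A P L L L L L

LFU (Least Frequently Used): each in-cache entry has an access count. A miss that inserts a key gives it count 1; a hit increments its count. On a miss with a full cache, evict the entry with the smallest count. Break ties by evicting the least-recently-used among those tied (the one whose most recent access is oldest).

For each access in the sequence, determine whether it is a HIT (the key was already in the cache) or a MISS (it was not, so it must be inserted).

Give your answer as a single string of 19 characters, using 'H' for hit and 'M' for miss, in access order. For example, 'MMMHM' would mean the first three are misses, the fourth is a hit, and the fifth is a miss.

LFU simulation (capacity=2):
  1. access K: MISS. Cache: [K(c=1)]
  2. access F: MISS. Cache: [K(c=1) F(c=1)]
  3. access A: MISS, evict K(c=1). Cache: [F(c=1) A(c=1)]
  4. access A: HIT, count now 2. Cache: [F(c=1) A(c=2)]
  5. access L: MISS, evict F(c=1). Cache: [L(c=1) A(c=2)]
  6. access V: MISS, evict L(c=1). Cache: [V(c=1) A(c=2)]
  7. access F: MISS, evict V(c=1). Cache: [F(c=1) A(c=2)]
  8. access L: MISS, evict F(c=1). Cache: [L(c=1) A(c=2)]
  9. access V: MISS, evict L(c=1). Cache: [V(c=1) A(c=2)]
  10. access V: HIT, count now 2. Cache: [A(c=2) V(c=2)]
  11. access L: MISS, evict A(c=2). Cache: [L(c=1) V(c=2)]
  12. access L: HIT, count now 2. Cache: [V(c=2) L(c=2)]
  13. access A: MISS, evict V(c=2). Cache: [A(c=1) L(c=2)]
  14. access P: MISS, evict A(c=1). Cache: [P(c=1) L(c=2)]
  15. access L: HIT, count now 3. Cache: [P(c=1) L(c=3)]
  16. access L: HIT, count now 4. Cache: [P(c=1) L(c=4)]
  17. access L: HIT, count now 5. Cache: [P(c=1) L(c=5)]
  18. access L: HIT, count now 6. Cache: [P(c=1) L(c=6)]
  19. access L: HIT, count now 7. Cache: [P(c=1) L(c=7)]
Total: 8 hits, 11 misses, 9 evictions

Answer: MMMHMMMMMHMHMMHHHHH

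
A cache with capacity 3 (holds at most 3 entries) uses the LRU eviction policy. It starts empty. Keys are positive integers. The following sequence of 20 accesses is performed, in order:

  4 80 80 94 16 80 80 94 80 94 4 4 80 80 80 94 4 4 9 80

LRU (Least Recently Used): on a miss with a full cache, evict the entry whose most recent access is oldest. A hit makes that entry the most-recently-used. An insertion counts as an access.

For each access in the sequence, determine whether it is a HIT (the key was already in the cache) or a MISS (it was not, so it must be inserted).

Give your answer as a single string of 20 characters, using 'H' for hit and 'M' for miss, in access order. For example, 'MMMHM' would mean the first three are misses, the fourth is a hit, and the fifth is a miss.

LRU simulation (capacity=3):
  1. access 4: MISS. Cache (LRU->MRU): [4]
  2. access 80: MISS. Cache (LRU->MRU): [4 80]
  3. access 80: HIT. Cache (LRU->MRU): [4 80]
  4. access 94: MISS. Cache (LRU->MRU): [4 80 94]
  5. access 16: MISS, evict 4. Cache (LRU->MRU): [80 94 16]
  6. access 80: HIT. Cache (LRU->MRU): [94 16 80]
  7. access 80: HIT. Cache (LRU->MRU): [94 16 80]
  8. access 94: HIT. Cache (LRU->MRU): [16 80 94]
  9. access 80: HIT. Cache (LRU->MRU): [16 94 80]
  10. access 94: HIT. Cache (LRU->MRU): [16 80 94]
  11. access 4: MISS, evict 16. Cache (LRU->MRU): [80 94 4]
  12. access 4: HIT. Cache (LRU->MRU): [80 94 4]
  13. access 80: HIT. Cache (LRU->MRU): [94 4 80]
  14. access 80: HIT. Cache (LRU->MRU): [94 4 80]
  15. access 80: HIT. Cache (LRU->MRU): [94 4 80]
  16. access 94: HIT. Cache (LRU->MRU): [4 80 94]
  17. access 4: HIT. Cache (LRU->MRU): [80 94 4]
  18. access 4: HIT. Cache (LRU->MRU): [80 94 4]
  19. access 9: MISS, evict 80. Cache (LRU->MRU): [94 4 9]
  20. access 80: MISS, evict 94. Cache (LRU->MRU): [4 9 80]
Total: 13 hits, 7 misses, 4 evictions

Answer: MMHMMHHHHHMHHHHHHHMM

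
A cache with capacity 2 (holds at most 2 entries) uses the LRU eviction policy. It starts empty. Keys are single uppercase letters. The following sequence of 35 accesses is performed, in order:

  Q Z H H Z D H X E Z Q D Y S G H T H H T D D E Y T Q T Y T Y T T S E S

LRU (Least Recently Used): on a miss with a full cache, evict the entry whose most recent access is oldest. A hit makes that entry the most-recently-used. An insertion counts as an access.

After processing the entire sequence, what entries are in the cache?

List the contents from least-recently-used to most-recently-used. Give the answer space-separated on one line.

Answer: E S

Derivation:
LRU simulation (capacity=2):
  1. access Q: MISS. Cache (LRU->MRU): [Q]
  2. access Z: MISS. Cache (LRU->MRU): [Q Z]
  3. access H: MISS, evict Q. Cache (LRU->MRU): [Z H]
  4. access H: HIT. Cache (LRU->MRU): [Z H]
  5. access Z: HIT. Cache (LRU->MRU): [H Z]
  6. access D: MISS, evict H. Cache (LRU->MRU): [Z D]
  7. access H: MISS, evict Z. Cache (LRU->MRU): [D H]
  8. access X: MISS, evict D. Cache (LRU->MRU): [H X]
  9. access E: MISS, evict H. Cache (LRU->MRU): [X E]
  10. access Z: MISS, evict X. Cache (LRU->MRU): [E Z]
  11. access Q: MISS, evict E. Cache (LRU->MRU): [Z Q]
  12. access D: MISS, evict Z. Cache (LRU->MRU): [Q D]
  13. access Y: MISS, evict Q. Cache (LRU->MRU): [D Y]
  14. access S: MISS, evict D. Cache (LRU->MRU): [Y S]
  15. access G: MISS, evict Y. Cache (LRU->MRU): [S G]
  16. access H: MISS, evict S. Cache (LRU->MRU): [G H]
  17. access T: MISS, evict G. Cache (LRU->MRU): [H T]
  18. access H: HIT. Cache (LRU->MRU): [T H]
  19. access H: HIT. Cache (LRU->MRU): [T H]
  20. access T: HIT. Cache (LRU->MRU): [H T]
  21. access D: MISS, evict H. Cache (LRU->MRU): [T D]
  22. access D: HIT. Cache (LRU->MRU): [T D]
  23. access E: MISS, evict T. Cache (LRU->MRU): [D E]
  24. access Y: MISS, evict D. Cache (LRU->MRU): [E Y]
  25. access T: MISS, evict E. Cache (LRU->MRU): [Y T]
  26. access Q: MISS, evict Y. Cache (LRU->MRU): [T Q]
  27. access T: HIT. Cache (LRU->MRU): [Q T]
  28. access Y: MISS, evict Q. Cache (LRU->MRU): [T Y]
  29. access T: HIT. Cache (LRU->MRU): [Y T]
  30. access Y: HIT. Cache (LRU->MRU): [T Y]
  31. access T: HIT. Cache (LRU->MRU): [Y T]
  32. access T: HIT. Cache (LRU->MRU): [Y T]
  33. access S: MISS, evict Y. Cache (LRU->MRU): [T S]
  34. access E: MISS, evict T. Cache (LRU->MRU): [S E]
  35. access S: HIT. Cache (LRU->MRU): [E S]
Total: 12 hits, 23 misses, 21 evictions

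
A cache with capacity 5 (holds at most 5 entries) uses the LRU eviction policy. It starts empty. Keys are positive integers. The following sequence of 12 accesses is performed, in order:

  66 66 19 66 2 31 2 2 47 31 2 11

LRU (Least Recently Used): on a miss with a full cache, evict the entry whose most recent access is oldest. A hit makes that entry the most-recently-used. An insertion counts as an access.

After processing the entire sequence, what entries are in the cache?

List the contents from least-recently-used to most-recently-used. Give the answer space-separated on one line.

Answer: 66 47 31 2 11

Derivation:
LRU simulation (capacity=5):
  1. access 66: MISS. Cache (LRU->MRU): [66]
  2. access 66: HIT. Cache (LRU->MRU): [66]
  3. access 19: MISS. Cache (LRU->MRU): [66 19]
  4. access 66: HIT. Cache (LRU->MRU): [19 66]
  5. access 2: MISS. Cache (LRU->MRU): [19 66 2]
  6. access 31: MISS. Cache (LRU->MRU): [19 66 2 31]
  7. access 2: HIT. Cache (LRU->MRU): [19 66 31 2]
  8. access 2: HIT. Cache (LRU->MRU): [19 66 31 2]
  9. access 47: MISS. Cache (LRU->MRU): [19 66 31 2 47]
  10. access 31: HIT. Cache (LRU->MRU): [19 66 2 47 31]
  11. access 2: HIT. Cache (LRU->MRU): [19 66 47 31 2]
  12. access 11: MISS, evict 19. Cache (LRU->MRU): [66 47 31 2 11]
Total: 6 hits, 6 misses, 1 evictions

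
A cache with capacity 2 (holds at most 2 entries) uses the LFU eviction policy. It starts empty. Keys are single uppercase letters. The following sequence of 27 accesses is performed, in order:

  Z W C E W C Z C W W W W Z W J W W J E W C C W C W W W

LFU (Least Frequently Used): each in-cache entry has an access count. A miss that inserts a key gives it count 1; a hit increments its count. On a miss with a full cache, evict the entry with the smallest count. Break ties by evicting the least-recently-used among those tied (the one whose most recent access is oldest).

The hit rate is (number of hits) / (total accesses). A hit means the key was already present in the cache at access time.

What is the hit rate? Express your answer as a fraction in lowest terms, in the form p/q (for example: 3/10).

LFU simulation (capacity=2):
  1. access Z: MISS. Cache: [Z(c=1)]
  2. access W: MISS. Cache: [Z(c=1) W(c=1)]
  3. access C: MISS, evict Z(c=1). Cache: [W(c=1) C(c=1)]
  4. access E: MISS, evict W(c=1). Cache: [C(c=1) E(c=1)]
  5. access W: MISS, evict C(c=1). Cache: [E(c=1) W(c=1)]
  6. access C: MISS, evict E(c=1). Cache: [W(c=1) C(c=1)]
  7. access Z: MISS, evict W(c=1). Cache: [C(c=1) Z(c=1)]
  8. access C: HIT, count now 2. Cache: [Z(c=1) C(c=2)]
  9. access W: MISS, evict Z(c=1). Cache: [W(c=1) C(c=2)]
  10. access W: HIT, count now 2. Cache: [C(c=2) W(c=2)]
  11. access W: HIT, count now 3. Cache: [C(c=2) W(c=3)]
  12. access W: HIT, count now 4. Cache: [C(c=2) W(c=4)]
  13. access Z: MISS, evict C(c=2). Cache: [Z(c=1) W(c=4)]
  14. access W: HIT, count now 5. Cache: [Z(c=1) W(c=5)]
  15. access J: MISS, evict Z(c=1). Cache: [J(c=1) W(c=5)]
  16. access W: HIT, count now 6. Cache: [J(c=1) W(c=6)]
  17. access W: HIT, count now 7. Cache: [J(c=1) W(c=7)]
  18. access J: HIT, count now 2. Cache: [J(c=2) W(c=7)]
  19. access E: MISS, evict J(c=2). Cache: [E(c=1) W(c=7)]
  20. access W: HIT, count now 8. Cache: [E(c=1) W(c=8)]
  21. access C: MISS, evict E(c=1). Cache: [C(c=1) W(c=8)]
  22. access C: HIT, count now 2. Cache: [C(c=2) W(c=8)]
  23. access W: HIT, count now 9. Cache: [C(c=2) W(c=9)]
  24. access C: HIT, count now 3. Cache: [C(c=3) W(c=9)]
  25. access W: HIT, count now 10. Cache: [C(c=3) W(c=10)]
  26. access W: HIT, count now 11. Cache: [C(c=3) W(c=11)]
  27. access W: HIT, count now 12. Cache: [C(c=3) W(c=12)]
Total: 15 hits, 12 misses, 10 evictions

Hit rate = 15/27 = 5/9

Answer: 5/9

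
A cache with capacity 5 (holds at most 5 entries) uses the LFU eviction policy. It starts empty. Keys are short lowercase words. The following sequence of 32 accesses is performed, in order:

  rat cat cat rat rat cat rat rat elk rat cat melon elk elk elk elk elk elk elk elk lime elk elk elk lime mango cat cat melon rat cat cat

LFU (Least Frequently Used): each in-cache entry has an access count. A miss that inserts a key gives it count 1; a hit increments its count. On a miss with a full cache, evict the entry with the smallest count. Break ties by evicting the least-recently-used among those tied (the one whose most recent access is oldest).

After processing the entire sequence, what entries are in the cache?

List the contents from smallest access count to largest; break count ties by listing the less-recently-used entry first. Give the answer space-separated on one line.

LFU simulation (capacity=5):
  1. access rat: MISS. Cache: [rat(c=1)]
  2. access cat: MISS. Cache: [rat(c=1) cat(c=1)]
  3. access cat: HIT, count now 2. Cache: [rat(c=1) cat(c=2)]
  4. access rat: HIT, count now 2. Cache: [cat(c=2) rat(c=2)]
  5. access rat: HIT, count now 3. Cache: [cat(c=2) rat(c=3)]
  6. access cat: HIT, count now 3. Cache: [rat(c=3) cat(c=3)]
  7. access rat: HIT, count now 4. Cache: [cat(c=3) rat(c=4)]
  8. access rat: HIT, count now 5. Cache: [cat(c=3) rat(c=5)]
  9. access elk: MISS. Cache: [elk(c=1) cat(c=3) rat(c=5)]
  10. access rat: HIT, count now 6. Cache: [elk(c=1) cat(c=3) rat(c=6)]
  11. access cat: HIT, count now 4. Cache: [elk(c=1) cat(c=4) rat(c=6)]
  12. access melon: MISS. Cache: [elk(c=1) melon(c=1) cat(c=4) rat(c=6)]
  13. access elk: HIT, count now 2. Cache: [melon(c=1) elk(c=2) cat(c=4) rat(c=6)]
  14. access elk: HIT, count now 3. Cache: [melon(c=1) elk(c=3) cat(c=4) rat(c=6)]
  15. access elk: HIT, count now 4. Cache: [melon(c=1) cat(c=4) elk(c=4) rat(c=6)]
  16. access elk: HIT, count now 5. Cache: [melon(c=1) cat(c=4) elk(c=5) rat(c=6)]
  17. access elk: HIT, count now 6. Cache: [melon(c=1) cat(c=4) rat(c=6) elk(c=6)]
  18. access elk: HIT, count now 7. Cache: [melon(c=1) cat(c=4) rat(c=6) elk(c=7)]
  19. access elk: HIT, count now 8. Cache: [melon(c=1) cat(c=4) rat(c=6) elk(c=8)]
  20. access elk: HIT, count now 9. Cache: [melon(c=1) cat(c=4) rat(c=6) elk(c=9)]
  21. access lime: MISS. Cache: [melon(c=1) lime(c=1) cat(c=4) rat(c=6) elk(c=9)]
  22. access elk: HIT, count now 10. Cache: [melon(c=1) lime(c=1) cat(c=4) rat(c=6) elk(c=10)]
  23. access elk: HIT, count now 11. Cache: [melon(c=1) lime(c=1) cat(c=4) rat(c=6) elk(c=11)]
  24. access elk: HIT, count now 12. Cache: [melon(c=1) lime(c=1) cat(c=4) rat(c=6) elk(c=12)]
  25. access lime: HIT, count now 2. Cache: [melon(c=1) lime(c=2) cat(c=4) rat(c=6) elk(c=12)]
  26. access mango: MISS, evict melon(c=1). Cache: [mango(c=1) lime(c=2) cat(c=4) rat(c=6) elk(c=12)]
  27. access cat: HIT, count now 5. Cache: [mango(c=1) lime(c=2) cat(c=5) rat(c=6) elk(c=12)]
  28. access cat: HIT, count now 6. Cache: [mango(c=1) lime(c=2) rat(c=6) cat(c=6) elk(c=12)]
  29. access melon: MISS, evict mango(c=1). Cache: [melon(c=1) lime(c=2) rat(c=6) cat(c=6) elk(c=12)]
  30. access rat: HIT, count now 7. Cache: [melon(c=1) lime(c=2) cat(c=6) rat(c=7) elk(c=12)]
  31. access cat: HIT, count now 7. Cache: [melon(c=1) lime(c=2) rat(c=7) cat(c=7) elk(c=12)]
  32. access cat: HIT, count now 8. Cache: [melon(c=1) lime(c=2) rat(c=7) cat(c=8) elk(c=12)]
Total: 25 hits, 7 misses, 2 evictions

Answer: melon lime rat cat elk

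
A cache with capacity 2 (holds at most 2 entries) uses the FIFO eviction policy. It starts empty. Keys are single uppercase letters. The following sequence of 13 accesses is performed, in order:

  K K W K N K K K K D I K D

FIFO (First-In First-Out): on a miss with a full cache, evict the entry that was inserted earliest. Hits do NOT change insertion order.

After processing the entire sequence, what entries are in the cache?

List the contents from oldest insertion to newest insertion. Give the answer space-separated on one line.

FIFO simulation (capacity=2):
  1. access K: MISS. Cache (old->new): [K]
  2. access K: HIT. Cache (old->new): [K]
  3. access W: MISS. Cache (old->new): [K W]
  4. access K: HIT. Cache (old->new): [K W]
  5. access N: MISS, evict K. Cache (old->new): [W N]
  6. access K: MISS, evict W. Cache (old->new): [N K]
  7. access K: HIT. Cache (old->new): [N K]
  8. access K: HIT. Cache (old->new): [N K]
  9. access K: HIT. Cache (old->new): [N K]
  10. access D: MISS, evict N. Cache (old->new): [K D]
  11. access I: MISS, evict K. Cache (old->new): [D I]
  12. access K: MISS, evict D. Cache (old->new): [I K]
  13. access D: MISS, evict I. Cache (old->new): [K D]
Total: 5 hits, 8 misses, 6 evictions

Answer: K D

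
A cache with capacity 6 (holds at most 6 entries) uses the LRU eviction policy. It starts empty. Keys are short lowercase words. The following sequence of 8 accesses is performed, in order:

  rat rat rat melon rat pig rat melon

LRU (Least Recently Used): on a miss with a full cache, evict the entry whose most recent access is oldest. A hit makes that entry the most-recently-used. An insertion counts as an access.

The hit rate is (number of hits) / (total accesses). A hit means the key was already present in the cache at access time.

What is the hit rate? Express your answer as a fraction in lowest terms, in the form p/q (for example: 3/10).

Answer: 5/8

Derivation:
LRU simulation (capacity=6):
  1. access rat: MISS. Cache (LRU->MRU): [rat]
  2. access rat: HIT. Cache (LRU->MRU): [rat]
  3. access rat: HIT. Cache (LRU->MRU): [rat]
  4. access melon: MISS. Cache (LRU->MRU): [rat melon]
  5. access rat: HIT. Cache (LRU->MRU): [melon rat]
  6. access pig: MISS. Cache (LRU->MRU): [melon rat pig]
  7. access rat: HIT. Cache (LRU->MRU): [melon pig rat]
  8. access melon: HIT. Cache (LRU->MRU): [pig rat melon]
Total: 5 hits, 3 misses, 0 evictions

Hit rate = 5/8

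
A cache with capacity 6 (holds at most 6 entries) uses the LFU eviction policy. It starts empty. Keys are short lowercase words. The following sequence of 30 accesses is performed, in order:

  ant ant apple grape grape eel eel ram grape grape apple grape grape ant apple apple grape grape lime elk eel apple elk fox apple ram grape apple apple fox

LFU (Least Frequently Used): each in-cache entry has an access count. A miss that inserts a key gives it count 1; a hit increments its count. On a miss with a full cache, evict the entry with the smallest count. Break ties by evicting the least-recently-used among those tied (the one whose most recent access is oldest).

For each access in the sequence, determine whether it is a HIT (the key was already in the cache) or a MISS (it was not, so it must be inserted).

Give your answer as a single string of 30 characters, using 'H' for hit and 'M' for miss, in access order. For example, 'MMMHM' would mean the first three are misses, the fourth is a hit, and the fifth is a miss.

Answer: MHMMHMHMHHHHHHHHHHMMHHHMHMHHHM

Derivation:
LFU simulation (capacity=6):
  1. access ant: MISS. Cache: [ant(c=1)]
  2. access ant: HIT, count now 2. Cache: [ant(c=2)]
  3. access apple: MISS. Cache: [apple(c=1) ant(c=2)]
  4. access grape: MISS. Cache: [apple(c=1) grape(c=1) ant(c=2)]
  5. access grape: HIT, count now 2. Cache: [apple(c=1) ant(c=2) grape(c=2)]
  6. access eel: MISS. Cache: [apple(c=1) eel(c=1) ant(c=2) grape(c=2)]
  7. access eel: HIT, count now 2. Cache: [apple(c=1) ant(c=2) grape(c=2) eel(c=2)]
  8. access ram: MISS. Cache: [apple(c=1) ram(c=1) ant(c=2) grape(c=2) eel(c=2)]
  9. access grape: HIT, count now 3. Cache: [apple(c=1) ram(c=1) ant(c=2) eel(c=2) grape(c=3)]
  10. access grape: HIT, count now 4. Cache: [apple(c=1) ram(c=1) ant(c=2) eel(c=2) grape(c=4)]
  11. access apple: HIT, count now 2. Cache: [ram(c=1) ant(c=2) eel(c=2) apple(c=2) grape(c=4)]
  12. access grape: HIT, count now 5. Cache: [ram(c=1) ant(c=2) eel(c=2) apple(c=2) grape(c=5)]
  13. access grape: HIT, count now 6. Cache: [ram(c=1) ant(c=2) eel(c=2) apple(c=2) grape(c=6)]
  14. access ant: HIT, count now 3. Cache: [ram(c=1) eel(c=2) apple(c=2) ant(c=3) grape(c=6)]
  15. access apple: HIT, count now 3. Cache: [ram(c=1) eel(c=2) ant(c=3) apple(c=3) grape(c=6)]
  16. access apple: HIT, count now 4. Cache: [ram(c=1) eel(c=2) ant(c=3) apple(c=4) grape(c=6)]
  17. access grape: HIT, count now 7. Cache: [ram(c=1) eel(c=2) ant(c=3) apple(c=4) grape(c=7)]
  18. access grape: HIT, count now 8. Cache: [ram(c=1) eel(c=2) ant(c=3) apple(c=4) grape(c=8)]
  19. access lime: MISS. Cache: [ram(c=1) lime(c=1) eel(c=2) ant(c=3) apple(c=4) grape(c=8)]
  20. access elk: MISS, evict ram(c=1). Cache: [lime(c=1) elk(c=1) eel(c=2) ant(c=3) apple(c=4) grape(c=8)]
  21. access eel: HIT, count now 3. Cache: [lime(c=1) elk(c=1) ant(c=3) eel(c=3) apple(c=4) grape(c=8)]
  22. access apple: HIT, count now 5. Cache: [lime(c=1) elk(c=1) ant(c=3) eel(c=3) apple(c=5) grape(c=8)]
  23. access elk: HIT, count now 2. Cache: [lime(c=1) elk(c=2) ant(c=3) eel(c=3) apple(c=5) grape(c=8)]
  24. access fox: MISS, evict lime(c=1). Cache: [fox(c=1) elk(c=2) ant(c=3) eel(c=3) apple(c=5) grape(c=8)]
  25. access apple: HIT, count now 6. Cache: [fox(c=1) elk(c=2) ant(c=3) eel(c=3) apple(c=6) grape(c=8)]
  26. access ram: MISS, evict fox(c=1). Cache: [ram(c=1) elk(c=2) ant(c=3) eel(c=3) apple(c=6) grape(c=8)]
  27. access grape: HIT, count now 9. Cache: [ram(c=1) elk(c=2) ant(c=3) eel(c=3) apple(c=6) grape(c=9)]
  28. access apple: HIT, count now 7. Cache: [ram(c=1) elk(c=2) ant(c=3) eel(c=3) apple(c=7) grape(c=9)]
  29. access apple: HIT, count now 8. Cache: [ram(c=1) elk(c=2) ant(c=3) eel(c=3) apple(c=8) grape(c=9)]
  30. access fox: MISS, evict ram(c=1). Cache: [fox(c=1) elk(c=2) ant(c=3) eel(c=3) apple(c=8) grape(c=9)]
Total: 20 hits, 10 misses, 4 evictions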